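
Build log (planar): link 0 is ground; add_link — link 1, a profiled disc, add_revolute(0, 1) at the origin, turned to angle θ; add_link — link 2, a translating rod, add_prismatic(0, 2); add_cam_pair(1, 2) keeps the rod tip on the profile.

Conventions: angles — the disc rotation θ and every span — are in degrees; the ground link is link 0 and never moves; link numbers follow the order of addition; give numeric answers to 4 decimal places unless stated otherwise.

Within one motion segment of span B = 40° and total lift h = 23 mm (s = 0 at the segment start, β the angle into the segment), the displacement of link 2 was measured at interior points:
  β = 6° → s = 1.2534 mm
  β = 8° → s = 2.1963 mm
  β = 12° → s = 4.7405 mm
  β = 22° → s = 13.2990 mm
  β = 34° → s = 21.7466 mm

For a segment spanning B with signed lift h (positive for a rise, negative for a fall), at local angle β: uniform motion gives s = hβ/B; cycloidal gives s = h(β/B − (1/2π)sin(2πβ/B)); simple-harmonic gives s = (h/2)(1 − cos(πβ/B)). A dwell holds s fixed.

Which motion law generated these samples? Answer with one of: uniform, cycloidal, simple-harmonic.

candidates at β/B = r: uniform s = h·r (linear in β); cycloidal s = h·(r − sin(2πr)/(2π)); simple-harmonic s = (h/2)(1 − cos(πr))
β=6°: printed 1.2534 | uniform 3.4500, cycloidal 0.4885, simple-harmonic 1.2534
β=8°: printed 2.1963 | uniform 4.6000, cycloidal 1.1186, simple-harmonic 2.1963
β=12°: printed 4.7405 | uniform 6.9000, cycloidal 3.4186, simple-harmonic 4.7405
β=22°: printed 13.2990 | uniform 12.6500, cycloidal 13.7812, simple-harmonic 13.2990
β=34°: printed 21.7466 | uniform 19.5500, cycloidal 22.5115, simple-harmonic 21.7466
only one law matches every sample → simple-harmonic

simple-harmonic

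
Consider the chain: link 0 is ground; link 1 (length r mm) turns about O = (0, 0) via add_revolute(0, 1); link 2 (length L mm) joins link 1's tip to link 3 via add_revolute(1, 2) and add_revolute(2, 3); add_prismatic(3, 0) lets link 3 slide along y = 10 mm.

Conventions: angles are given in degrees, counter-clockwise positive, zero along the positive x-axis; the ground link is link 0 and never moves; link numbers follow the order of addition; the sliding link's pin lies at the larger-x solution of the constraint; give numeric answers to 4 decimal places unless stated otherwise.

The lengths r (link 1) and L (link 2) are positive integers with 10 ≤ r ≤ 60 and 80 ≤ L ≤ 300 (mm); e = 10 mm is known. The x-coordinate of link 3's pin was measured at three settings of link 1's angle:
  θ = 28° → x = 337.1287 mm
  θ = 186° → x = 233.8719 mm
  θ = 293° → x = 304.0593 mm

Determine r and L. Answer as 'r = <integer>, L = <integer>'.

constraint per measurement: (x − r cos θ)² + (r sin θ − e)² = L²
subtracting the θ₁ and θ₂ equations cancels the r² and L² terms:
r = (x₁² − x₂²) / (2[(x₁cos θ₁ + e sin θ₁) − (x₂cos θ₂ + e sin θ₂)]) = 55.0000 → r = 55
L² = (x₁ − r cos θ₁)² + (r sin θ₁ − e)² = 83520.9745 → L = 289.0000 → L = 289
check at θ₃=293°: x = 304.0593 (printed 304.0593) ✓

r = 55, L = 289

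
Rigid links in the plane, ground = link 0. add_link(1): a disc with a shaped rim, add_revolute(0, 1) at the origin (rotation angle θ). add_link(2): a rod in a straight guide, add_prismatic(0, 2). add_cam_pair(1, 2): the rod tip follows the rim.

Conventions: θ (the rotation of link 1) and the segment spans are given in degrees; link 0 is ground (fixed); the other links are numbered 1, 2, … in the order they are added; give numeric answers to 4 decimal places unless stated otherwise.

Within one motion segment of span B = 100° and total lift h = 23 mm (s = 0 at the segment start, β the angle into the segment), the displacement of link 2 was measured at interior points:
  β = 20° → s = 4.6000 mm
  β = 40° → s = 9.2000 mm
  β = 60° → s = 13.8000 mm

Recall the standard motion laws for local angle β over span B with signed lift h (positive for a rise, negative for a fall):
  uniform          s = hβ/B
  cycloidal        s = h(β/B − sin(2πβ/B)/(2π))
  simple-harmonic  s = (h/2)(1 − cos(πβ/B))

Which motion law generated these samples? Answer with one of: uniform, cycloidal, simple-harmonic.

candidates at β/B = r: uniform s = h·r (linear in β); cycloidal s = h·(r − sin(2πr)/(2π)); simple-harmonic s = (h/2)(1 − cos(πr))
β=20°: printed 4.6000 | uniform 4.6000, cycloidal 1.1186, simple-harmonic 2.1963
β=40°: printed 9.2000 | uniform 9.2000, cycloidal 7.0484, simple-harmonic 7.9463
β=60°: printed 13.8000 | uniform 13.8000, cycloidal 15.9516, simple-harmonic 15.0537
only one law matches every sample → uniform

uniform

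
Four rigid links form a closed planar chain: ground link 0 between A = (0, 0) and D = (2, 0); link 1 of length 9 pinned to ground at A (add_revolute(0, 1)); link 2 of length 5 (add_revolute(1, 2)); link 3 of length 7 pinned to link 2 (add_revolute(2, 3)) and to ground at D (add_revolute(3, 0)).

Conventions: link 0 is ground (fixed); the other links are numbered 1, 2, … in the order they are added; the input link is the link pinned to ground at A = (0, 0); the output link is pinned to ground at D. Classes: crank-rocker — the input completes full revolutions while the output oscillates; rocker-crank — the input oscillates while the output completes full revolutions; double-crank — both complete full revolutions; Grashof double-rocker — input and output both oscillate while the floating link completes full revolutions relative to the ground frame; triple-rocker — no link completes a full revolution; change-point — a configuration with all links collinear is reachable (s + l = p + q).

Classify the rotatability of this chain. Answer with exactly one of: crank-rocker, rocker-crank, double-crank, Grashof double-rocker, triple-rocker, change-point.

lengths: ground=2, input=9, coupler=5, output=7
sorted: s=2 (shortest), l=9 (longest), p+q=12
s + l = 11 vs p + q = 12
s + l < p + q (Grashof) with shortest = ground link → double-crank

double-crank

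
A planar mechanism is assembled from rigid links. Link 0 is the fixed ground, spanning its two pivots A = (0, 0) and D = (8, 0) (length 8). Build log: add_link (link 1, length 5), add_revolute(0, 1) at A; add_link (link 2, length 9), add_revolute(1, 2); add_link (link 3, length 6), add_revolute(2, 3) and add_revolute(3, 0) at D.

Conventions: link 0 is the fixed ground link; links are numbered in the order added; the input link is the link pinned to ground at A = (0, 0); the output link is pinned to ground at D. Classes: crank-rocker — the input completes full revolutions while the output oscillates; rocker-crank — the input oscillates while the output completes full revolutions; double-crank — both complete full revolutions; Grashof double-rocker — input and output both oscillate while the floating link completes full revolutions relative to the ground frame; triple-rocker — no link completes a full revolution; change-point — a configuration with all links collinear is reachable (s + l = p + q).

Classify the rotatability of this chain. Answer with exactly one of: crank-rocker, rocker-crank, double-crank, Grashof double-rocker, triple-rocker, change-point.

lengths: ground=8, input=5, coupler=9, output=6
sorted: s=5 (shortest), l=9 (longest), p+q=14
s + l = 14 vs p + q = 14
s + l = p + q → change-point (collinear configuration reachable)

change-point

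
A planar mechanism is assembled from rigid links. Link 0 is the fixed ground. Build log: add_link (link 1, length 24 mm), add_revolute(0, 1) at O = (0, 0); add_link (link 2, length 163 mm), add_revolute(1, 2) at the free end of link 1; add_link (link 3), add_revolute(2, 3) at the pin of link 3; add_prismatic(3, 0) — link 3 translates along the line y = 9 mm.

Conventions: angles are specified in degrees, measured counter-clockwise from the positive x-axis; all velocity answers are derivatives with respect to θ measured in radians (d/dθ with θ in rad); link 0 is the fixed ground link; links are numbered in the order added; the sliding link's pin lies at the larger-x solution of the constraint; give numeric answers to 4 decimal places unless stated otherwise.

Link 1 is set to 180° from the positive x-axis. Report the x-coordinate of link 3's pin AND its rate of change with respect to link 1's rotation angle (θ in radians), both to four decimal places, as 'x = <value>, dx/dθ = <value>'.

geometry: r = 24 mm, L = 163 mm, e = 9 mm
crank pin P = (r cos θ, r sin θ) = (-24.000000, 0.000000)
h = r sin θ − e = 0.000000 − 9 = -9.000000
x = r cos θ + √(L² − h²) = -24.000000 + 162.751344 = 138.751344
dx/dθ = −r sin θ − h·r cos θ/√(L² − h²) (θ in radians; h = -9.000000) = -1.327178

x = 138.7513, dx/dθ = -1.3272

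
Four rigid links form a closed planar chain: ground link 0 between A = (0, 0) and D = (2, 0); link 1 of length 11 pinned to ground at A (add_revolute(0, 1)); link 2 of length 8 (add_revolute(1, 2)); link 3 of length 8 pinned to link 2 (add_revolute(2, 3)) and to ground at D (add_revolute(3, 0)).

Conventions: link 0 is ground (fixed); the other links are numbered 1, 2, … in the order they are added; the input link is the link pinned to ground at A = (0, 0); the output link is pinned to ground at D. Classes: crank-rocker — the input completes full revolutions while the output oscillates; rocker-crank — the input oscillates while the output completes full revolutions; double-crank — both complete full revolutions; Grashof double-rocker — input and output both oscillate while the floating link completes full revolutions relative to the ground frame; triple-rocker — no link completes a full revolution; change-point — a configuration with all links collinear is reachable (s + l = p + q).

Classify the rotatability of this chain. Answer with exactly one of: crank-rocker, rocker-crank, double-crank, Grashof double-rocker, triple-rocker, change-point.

lengths: ground=2, input=11, coupler=8, output=8
sorted: s=2 (shortest), l=11 (longest), p+q=16
s + l = 13 vs p + q = 16
s + l < p + q (Grashof) with shortest = ground link → double-crank

double-crank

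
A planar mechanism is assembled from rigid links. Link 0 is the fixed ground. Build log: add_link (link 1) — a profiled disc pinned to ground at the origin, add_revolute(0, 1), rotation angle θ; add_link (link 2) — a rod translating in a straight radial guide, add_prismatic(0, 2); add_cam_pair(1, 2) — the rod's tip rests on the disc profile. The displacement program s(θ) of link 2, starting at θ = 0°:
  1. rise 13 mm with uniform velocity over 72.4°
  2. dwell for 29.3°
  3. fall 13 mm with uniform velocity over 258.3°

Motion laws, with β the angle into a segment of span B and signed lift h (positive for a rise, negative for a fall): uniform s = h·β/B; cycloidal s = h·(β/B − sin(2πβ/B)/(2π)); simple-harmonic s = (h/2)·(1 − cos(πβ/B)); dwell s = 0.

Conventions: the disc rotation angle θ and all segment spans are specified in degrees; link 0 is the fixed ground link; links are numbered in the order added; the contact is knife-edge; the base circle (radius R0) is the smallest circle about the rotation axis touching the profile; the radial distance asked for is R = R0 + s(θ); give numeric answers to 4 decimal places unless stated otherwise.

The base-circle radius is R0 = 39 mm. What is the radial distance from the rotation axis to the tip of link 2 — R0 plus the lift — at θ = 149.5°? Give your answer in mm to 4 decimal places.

seg 1 [0°–72.4°] uniform, h=13: full span → s += 13 → s = 13.0000
seg 2 [72.4°–101.7°] dwell: s stays 13.0000
seg 3 [101.7°–360°] uniform, h=-13: θ=149.5° here. β=47.8, B=258.3. -13·47.8/258.3 = -2.4057 → s = 10.5943
R = R0 + s = 39 + 10.5943 = 49.5943

49.5943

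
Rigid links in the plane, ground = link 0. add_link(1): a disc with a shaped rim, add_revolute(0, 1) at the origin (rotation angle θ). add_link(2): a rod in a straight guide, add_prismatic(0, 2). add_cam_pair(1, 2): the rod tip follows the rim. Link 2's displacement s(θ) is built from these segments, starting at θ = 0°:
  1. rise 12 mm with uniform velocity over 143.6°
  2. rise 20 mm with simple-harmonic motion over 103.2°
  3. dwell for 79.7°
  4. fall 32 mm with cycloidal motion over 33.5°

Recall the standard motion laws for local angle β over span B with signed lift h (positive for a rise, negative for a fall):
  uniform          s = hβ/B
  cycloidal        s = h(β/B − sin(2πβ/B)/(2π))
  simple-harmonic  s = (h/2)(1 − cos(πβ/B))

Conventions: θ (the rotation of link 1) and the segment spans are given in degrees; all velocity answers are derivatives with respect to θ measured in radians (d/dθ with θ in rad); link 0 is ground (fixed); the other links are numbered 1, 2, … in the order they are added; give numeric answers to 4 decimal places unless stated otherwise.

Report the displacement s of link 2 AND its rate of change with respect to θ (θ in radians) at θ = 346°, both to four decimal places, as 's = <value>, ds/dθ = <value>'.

segment 1 (0° to 143.6°, uniform, h = 12) is passed completely: s = 0.0000 + (12) = 12.0000
segment 2 (143.6° to 246.8°, simple-harmonic, h = 20) is passed completely: s = 12.0000 + (20) = 32.0000
segment 3 (246.8° to 326.5°, dwell): s unchanged at 32.0000
θ = 346° falls in segment 4 (326.5° to 360°, cycloidal, h = -32): β = 346 − 326.5 = 19.5°, B = 33.5°; Δs = -32·(0.5821 − sin(2π·0.5821)/(2π)) = -21.1388; s = 32.0000 − 21.1388 = 10.8612
velocity in seg [326.5°–360°] (cycloidal), θ in radians: β = 19.5° = 0.3403 rad, B = 33.5° = 0.5847 rad; ds/dθ = (h/B)(1 − cos(2πβ/B)) = ((-32)/0.5847)(1 − cos(2π·0.5821)) = -102.340531 mm/rad

s = 10.8612, ds/dθ = -102.3405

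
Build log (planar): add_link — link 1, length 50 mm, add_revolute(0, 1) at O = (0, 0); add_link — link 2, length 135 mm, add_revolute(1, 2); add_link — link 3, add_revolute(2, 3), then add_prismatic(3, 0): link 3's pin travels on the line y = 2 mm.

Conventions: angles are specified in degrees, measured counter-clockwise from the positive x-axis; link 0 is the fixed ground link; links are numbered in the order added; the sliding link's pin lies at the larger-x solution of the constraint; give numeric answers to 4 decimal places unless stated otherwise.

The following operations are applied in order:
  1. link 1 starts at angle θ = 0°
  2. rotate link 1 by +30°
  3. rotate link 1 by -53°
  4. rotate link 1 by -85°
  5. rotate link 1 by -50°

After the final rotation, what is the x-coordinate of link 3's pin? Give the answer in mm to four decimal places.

geometry: r = 50 mm, L = 135 mm, e = 2 mm; θ starts at 0°
rotate link 1 by +30°: θ ← 0° +30° = 30°
rotate link 1 by -53°: θ ← 30° -53° = -23°
rotate link 1 by -85°: θ ← -23° -85° = -108°
rotate link 1 by -50°: θ ← -108° -50° = -158°
crank pin P = (r cos θ, r sin θ) = (-46.359193, -18.730330)
h = r sin θ − e = -18.730330 − 2 = -20.730330
x = r cos θ + √(L² − h²) = -46.359193 + 133.398851 = 87.039658

87.0397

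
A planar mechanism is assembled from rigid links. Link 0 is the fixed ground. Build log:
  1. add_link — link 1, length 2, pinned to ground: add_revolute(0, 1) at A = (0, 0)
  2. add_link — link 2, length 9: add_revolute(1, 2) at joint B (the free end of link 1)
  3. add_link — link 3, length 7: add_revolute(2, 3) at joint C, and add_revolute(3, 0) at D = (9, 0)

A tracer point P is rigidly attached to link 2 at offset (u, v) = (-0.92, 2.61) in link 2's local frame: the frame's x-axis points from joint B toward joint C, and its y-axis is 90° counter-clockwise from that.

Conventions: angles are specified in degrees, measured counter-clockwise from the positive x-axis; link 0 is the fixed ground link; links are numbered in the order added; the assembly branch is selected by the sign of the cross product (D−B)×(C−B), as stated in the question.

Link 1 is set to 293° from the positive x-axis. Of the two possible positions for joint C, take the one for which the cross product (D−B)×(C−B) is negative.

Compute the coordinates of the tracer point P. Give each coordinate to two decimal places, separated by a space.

A=(0,0), D=(9.00,0)
B = A + 2.00·(cos293°, sin293°) = (0.7815, -1.8410)
|BD| = 8.4222
circle(B,9.00) ∩ circle(D,7.00): a=6.1108, h=6.6074
  candidates: C₊=(5.3002,5.9424) cross=55.649; C₋=(8.1888,-6.9528) cross=-55.649
  branch - wants cross < 0 → take C=(8.1888,-6.9528) (cross=-55.649)
ex = (C−B)/|BC| = (0.8230,-0.5680); ey = (0.5680,0.8230)
P = B + -0.92·ex + 2.61·ey = (1.5067,0.8297)

1.51 0.83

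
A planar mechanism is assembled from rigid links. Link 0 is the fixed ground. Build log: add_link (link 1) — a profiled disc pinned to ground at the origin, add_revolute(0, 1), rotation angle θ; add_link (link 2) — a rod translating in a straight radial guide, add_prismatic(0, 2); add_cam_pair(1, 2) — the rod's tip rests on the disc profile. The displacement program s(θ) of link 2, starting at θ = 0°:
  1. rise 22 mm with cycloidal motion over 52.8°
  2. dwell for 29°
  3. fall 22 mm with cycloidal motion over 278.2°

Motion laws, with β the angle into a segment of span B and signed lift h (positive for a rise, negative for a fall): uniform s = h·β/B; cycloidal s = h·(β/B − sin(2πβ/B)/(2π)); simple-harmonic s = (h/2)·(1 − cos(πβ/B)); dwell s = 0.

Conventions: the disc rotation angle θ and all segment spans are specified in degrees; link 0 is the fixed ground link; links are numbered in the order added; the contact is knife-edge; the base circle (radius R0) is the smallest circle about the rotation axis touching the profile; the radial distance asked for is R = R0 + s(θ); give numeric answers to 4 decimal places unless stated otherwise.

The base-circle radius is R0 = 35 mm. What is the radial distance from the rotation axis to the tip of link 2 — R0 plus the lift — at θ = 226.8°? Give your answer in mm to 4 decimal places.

seg 1 [0°–52.8°] cycloidal, h=22: full span → s += 22 → s = 22.0000
seg 2 [52.8°–81.8°] dwell: s stays 22.0000
seg 3 [81.8°–360°] cycloidal, h=-22: θ=226.8° here. β=145, B=278.2. -22·(0.5212 − sin(2π·0.5212)/(2π)) = -11.9318 → s = 10.0682
R = R0 + s = 35 + 10.0682 = 45.0682

45.0682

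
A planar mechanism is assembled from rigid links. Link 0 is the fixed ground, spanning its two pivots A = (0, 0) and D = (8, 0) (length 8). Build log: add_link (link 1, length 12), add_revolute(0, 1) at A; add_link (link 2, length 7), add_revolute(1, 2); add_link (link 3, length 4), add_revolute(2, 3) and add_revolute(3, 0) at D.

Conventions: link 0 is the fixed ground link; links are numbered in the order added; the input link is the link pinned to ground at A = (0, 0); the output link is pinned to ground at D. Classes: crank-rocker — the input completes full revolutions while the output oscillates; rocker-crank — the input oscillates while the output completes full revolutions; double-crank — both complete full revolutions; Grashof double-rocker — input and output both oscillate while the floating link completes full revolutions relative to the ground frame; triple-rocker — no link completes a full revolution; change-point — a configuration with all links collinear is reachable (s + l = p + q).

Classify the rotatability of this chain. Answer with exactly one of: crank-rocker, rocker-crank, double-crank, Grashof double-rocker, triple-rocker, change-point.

lengths: ground=8, input=12, coupler=7, output=4
sorted: s=4 (shortest), l=12 (longest), p+q=15
s + l = 16 vs p + q = 15
s + l > p + q → non-Grashof → no link fully rotates → triple-rocker

triple-rocker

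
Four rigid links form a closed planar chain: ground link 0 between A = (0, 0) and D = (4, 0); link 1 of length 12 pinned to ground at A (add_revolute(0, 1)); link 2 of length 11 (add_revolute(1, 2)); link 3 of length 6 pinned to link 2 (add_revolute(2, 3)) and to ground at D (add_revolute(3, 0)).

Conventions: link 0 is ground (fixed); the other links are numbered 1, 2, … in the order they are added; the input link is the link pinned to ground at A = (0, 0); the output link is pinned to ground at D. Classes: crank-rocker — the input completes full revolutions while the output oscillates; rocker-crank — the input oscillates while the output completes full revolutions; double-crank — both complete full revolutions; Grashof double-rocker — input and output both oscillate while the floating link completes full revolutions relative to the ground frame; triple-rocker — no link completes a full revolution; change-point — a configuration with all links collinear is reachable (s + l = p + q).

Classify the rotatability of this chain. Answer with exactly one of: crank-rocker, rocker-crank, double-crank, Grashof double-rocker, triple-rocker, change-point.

lengths: ground=4, input=12, coupler=11, output=6
sorted: s=4 (shortest), l=12 (longest), p+q=17
s + l = 16 vs p + q = 17
s + l < p + q (Grashof) with shortest = ground link → double-crank

double-crank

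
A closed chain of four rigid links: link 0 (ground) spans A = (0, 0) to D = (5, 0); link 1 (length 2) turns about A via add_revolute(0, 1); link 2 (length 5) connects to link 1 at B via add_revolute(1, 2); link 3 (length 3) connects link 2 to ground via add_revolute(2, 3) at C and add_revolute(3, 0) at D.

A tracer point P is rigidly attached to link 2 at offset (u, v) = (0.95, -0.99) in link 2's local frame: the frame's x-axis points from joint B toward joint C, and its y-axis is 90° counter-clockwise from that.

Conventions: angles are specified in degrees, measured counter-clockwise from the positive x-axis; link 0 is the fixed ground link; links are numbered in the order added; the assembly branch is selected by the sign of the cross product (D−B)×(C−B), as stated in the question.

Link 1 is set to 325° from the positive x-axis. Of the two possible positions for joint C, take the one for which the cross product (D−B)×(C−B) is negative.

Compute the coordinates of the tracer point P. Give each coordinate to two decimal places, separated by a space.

A=(0,0), D=(5.00,0)
B = A + 2.00·(cos325°, sin325°) = (1.6383, -1.1472)
|BD| = 3.5520
circle(B,5.00) ∩ circle(D,3.00): a=4.0282, h=2.9620
  candidates: C₊=(4.4941,2.9570) cross=10.521; C₋=(6.4073,-2.6494) cross=-10.521
  branch - wants cross < 0 → take C=(6.4073,-2.6494) (cross=-10.521)
ex = (C−B)/|BC| = (0.9538,-0.3005); ey = (0.3005,0.9538)
P = B + 0.95·ex + -0.99·ey = (2.2470,-2.3768)

2.25 -2.38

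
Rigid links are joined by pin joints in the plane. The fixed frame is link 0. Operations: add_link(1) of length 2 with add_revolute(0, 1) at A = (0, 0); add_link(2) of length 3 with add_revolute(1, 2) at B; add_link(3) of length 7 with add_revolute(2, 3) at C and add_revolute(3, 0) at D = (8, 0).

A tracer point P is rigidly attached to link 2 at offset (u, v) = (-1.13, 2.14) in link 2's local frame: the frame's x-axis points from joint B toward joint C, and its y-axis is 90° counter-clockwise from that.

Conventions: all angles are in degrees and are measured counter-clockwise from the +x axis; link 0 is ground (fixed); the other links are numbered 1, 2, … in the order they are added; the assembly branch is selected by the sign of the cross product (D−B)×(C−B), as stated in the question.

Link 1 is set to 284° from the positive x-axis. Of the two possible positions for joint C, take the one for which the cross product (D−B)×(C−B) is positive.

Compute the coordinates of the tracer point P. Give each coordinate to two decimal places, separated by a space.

A=(0,0), D=(8.00,0)
B = A + 2.00·(cos284°, sin284°) = (0.4838, -1.9406)
|BD| = 7.7626
circle(B,3.00) ∩ circle(D,7.00): a=1.3049, h=2.7014
  candidates: C₊=(1.0720,1.0012) cross=20.970; C₋=(2.4226,-4.2300) cross=-20.970
  branch + wants cross > 0 → take C=(1.0720,1.0012) (cross=20.970)
ex = (C−B)/|BC| = (0.1960,0.9806); ey = (-0.9806,0.1960)
P = B + -1.13·ex + 2.14·ey = (-1.8362,-2.6291)

-1.84 -2.63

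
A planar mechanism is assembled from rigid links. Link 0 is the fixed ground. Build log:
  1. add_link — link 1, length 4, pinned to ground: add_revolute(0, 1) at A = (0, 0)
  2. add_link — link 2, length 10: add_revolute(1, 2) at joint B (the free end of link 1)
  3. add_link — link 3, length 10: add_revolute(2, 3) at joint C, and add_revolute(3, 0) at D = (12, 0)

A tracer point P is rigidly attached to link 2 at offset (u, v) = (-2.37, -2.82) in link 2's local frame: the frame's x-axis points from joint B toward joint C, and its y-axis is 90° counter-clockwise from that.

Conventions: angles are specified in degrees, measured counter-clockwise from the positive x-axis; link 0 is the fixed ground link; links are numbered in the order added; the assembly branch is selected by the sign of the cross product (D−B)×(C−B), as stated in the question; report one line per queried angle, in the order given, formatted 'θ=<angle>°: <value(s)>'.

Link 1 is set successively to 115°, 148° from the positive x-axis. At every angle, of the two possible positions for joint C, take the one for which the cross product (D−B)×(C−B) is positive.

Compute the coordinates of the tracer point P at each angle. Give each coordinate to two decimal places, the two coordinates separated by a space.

A=(0,0), D=(12.00,0)
θ=115°: B = A + 4.00·(cos115°, sin115°) = (-1.6905, 3.6252)
θ=115°: |BD| = 14.1623
θ=115°: circle(B,10.00) ∩ circle(D,10.00): a=7.0812, h=7.0610
θ=115°:   candidates: C₊=(6.9622,8.6383) cross=100.000; C₋=(3.3473,-5.0131) cross=-100.000
θ=115°:   branch + wants cross > 0 → take C=(6.9622,8.6383) (cross=100.000)
θ=115°: ex = (C−B)/|BC| = (0.8653,0.5013); ey = (-0.5013,0.8653)
θ=115°: P = B + -2.37·ex + -2.82·ey = (-2.3275,-0.0029)
θ=148°: B = A + 4.00·(cos148°, sin148°) = (-3.3922, 2.1197)
θ=148°: |BD| = 15.5375
θ=148°: circle(B,10.00) ∩ circle(D,10.00): a=7.7687, h=6.2966
θ=148°:   candidates: C₊=(5.1629,7.2975) cross=97.833; C₋=(3.4449,-5.1779) cross=-97.833
θ=148°:   branch + wants cross > 0 → take C=(5.1629,7.2975) (cross=97.833)
θ=148°: ex = (C−B)/|BC| = (0.8555,0.5178); ey = (-0.5178,0.8555)
θ=148°: P = B + -2.37·ex + -2.82·ey = (-3.9596,-1.5200)

θ=115°: -2.33 -0.00
θ=148°: -3.96 -1.52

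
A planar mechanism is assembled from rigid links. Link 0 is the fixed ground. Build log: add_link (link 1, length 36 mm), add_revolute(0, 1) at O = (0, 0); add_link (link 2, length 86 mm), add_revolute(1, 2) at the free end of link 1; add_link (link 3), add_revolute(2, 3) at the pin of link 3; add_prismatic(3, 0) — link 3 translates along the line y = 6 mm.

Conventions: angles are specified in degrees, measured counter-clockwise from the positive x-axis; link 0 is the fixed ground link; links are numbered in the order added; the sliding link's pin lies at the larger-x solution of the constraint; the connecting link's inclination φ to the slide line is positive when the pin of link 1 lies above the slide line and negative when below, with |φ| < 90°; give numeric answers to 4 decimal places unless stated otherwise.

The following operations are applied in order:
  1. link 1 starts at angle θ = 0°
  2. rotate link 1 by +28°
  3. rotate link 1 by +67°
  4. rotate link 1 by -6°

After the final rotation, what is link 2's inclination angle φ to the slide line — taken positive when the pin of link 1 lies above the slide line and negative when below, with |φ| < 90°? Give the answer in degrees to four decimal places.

geometry: r = 36 mm, L = 86 mm, e = 6 mm; θ starts at 0°
rotate link 1 by +28°: θ ← 0° +28° = 28°
rotate link 1 by +67°: θ ← 28° +67° = 95°
rotate link 1 by -6°: θ ← 95° -6° = 89°
h = r sin θ − e = 35.994517 − 6 = 29.994517
sin φ = h / L = 29.994517 / 86 = 0.34877345
φ = arcsin(0.34877345) = 20.412312°

20.4123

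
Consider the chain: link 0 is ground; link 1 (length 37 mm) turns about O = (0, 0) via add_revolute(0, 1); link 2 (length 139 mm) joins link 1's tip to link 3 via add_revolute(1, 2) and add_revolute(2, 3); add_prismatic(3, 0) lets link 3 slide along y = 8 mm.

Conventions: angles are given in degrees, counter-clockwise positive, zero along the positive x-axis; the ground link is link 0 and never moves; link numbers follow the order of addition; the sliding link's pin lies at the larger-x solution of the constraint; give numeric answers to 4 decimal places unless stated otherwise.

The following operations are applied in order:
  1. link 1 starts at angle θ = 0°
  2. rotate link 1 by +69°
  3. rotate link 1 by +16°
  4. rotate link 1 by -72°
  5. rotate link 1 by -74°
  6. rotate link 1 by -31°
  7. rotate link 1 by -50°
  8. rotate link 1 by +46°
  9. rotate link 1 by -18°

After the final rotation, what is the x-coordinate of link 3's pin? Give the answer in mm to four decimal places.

geometry: r = 37 mm, L = 139 mm, e = 8 mm; θ starts at 0°
rotate link 1 by +69°: θ ← 0° +69° = 69°
rotate link 1 by +16°: θ ← 69° +16° = 85°
rotate link 1 by -72°: θ ← 85° -72° = 13°
rotate link 1 by -74°: θ ← 13° -74° = -61°
rotate link 1 by -31°: θ ← -61° -31° = -92°
rotate link 1 by -50°: θ ← -92° -50° = -142°
rotate link 1 by +46°: θ ← -142° +46° = -96°
rotate link 1 by -18°: θ ← -96° -18° = -114°
crank pin P = (r cos θ, r sin θ) = (-15.049256, -33.801182)
h = r sin θ − e = -33.801182 − 8 = -41.801182
x = r cos θ + √(L² − h²) = -15.049256 + 132.565686 = 117.516431

117.5164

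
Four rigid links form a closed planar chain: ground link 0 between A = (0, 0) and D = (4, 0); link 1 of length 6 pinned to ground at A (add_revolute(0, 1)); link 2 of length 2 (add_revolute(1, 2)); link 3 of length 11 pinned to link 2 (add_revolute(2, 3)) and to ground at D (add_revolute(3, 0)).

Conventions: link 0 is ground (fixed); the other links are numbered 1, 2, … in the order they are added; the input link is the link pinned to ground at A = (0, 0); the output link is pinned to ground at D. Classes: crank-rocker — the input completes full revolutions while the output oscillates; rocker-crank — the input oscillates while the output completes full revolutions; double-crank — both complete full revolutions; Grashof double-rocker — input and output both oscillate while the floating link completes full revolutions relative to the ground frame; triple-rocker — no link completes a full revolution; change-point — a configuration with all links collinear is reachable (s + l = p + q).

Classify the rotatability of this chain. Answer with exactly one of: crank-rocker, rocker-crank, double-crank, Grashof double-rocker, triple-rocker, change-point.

lengths: ground=4, input=6, coupler=2, output=11
sorted: s=2 (shortest), l=11 (longest), p+q=10
s + l = 13 vs p + q = 10
s + l > p + q → non-Grashof → no link fully rotates → triple-rocker

triple-rocker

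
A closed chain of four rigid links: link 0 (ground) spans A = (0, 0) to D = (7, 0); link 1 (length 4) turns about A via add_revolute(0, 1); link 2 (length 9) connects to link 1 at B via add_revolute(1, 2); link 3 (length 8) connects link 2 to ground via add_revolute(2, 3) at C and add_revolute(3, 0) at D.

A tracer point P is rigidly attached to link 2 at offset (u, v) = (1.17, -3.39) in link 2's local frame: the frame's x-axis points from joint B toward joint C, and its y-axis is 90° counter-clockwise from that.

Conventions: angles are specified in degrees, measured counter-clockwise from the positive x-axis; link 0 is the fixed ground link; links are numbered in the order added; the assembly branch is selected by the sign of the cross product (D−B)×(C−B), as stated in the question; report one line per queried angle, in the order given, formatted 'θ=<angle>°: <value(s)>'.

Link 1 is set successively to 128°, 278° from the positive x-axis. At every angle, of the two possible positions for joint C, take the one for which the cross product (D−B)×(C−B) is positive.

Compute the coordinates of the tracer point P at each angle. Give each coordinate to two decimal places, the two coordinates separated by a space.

A=(0,0), D=(7.00,0)
θ=128°: B = A + 4.00·(cos128°, sin128°) = (-2.4626, 3.1520)
θ=128°: |BD| = 9.9738
θ=128°: circle(B,9.00) ∩ circle(D,8.00): a=5.8391, h=6.8487
θ=128°:   candidates: C₊=(5.2416,7.8044) cross=68.308; C₋=(0.9128,-5.1910) cross=-68.308
θ=128°:   branch + wants cross > 0 → take C=(5.2416,7.8044) (cross=68.308)
θ=128°: ex = (C−B)/|BC| = (0.8560,0.5169); ey = (-0.5169,0.8560)
θ=128°: P = B + 1.17·ex + -3.39·ey = (0.2913,0.8549)
θ=278°: B = A + 4.00·(cos278°, sin278°) = (0.5567, -3.9611)
θ=278°: |BD| = 7.5635
θ=278°: circle(B,9.00) ∩ circle(D,8.00): a=4.9056, h=7.5456
θ=278°:   candidates: C₊=(0.7840,5.0361) cross=57.071; C₋=(8.6874,-7.8200) cross=-57.071
θ=278°:   branch + wants cross > 0 → take C=(0.7840,5.0361) (cross=57.071)
θ=278°: ex = (C−B)/|BC| = (0.0253,0.9997); ey = (-0.9997,0.0253)
θ=278°: P = B + 1.17·ex + -3.39·ey = (3.9752,-2.8771)

θ=128°: 0.29 0.85
θ=278°: 3.98 -2.88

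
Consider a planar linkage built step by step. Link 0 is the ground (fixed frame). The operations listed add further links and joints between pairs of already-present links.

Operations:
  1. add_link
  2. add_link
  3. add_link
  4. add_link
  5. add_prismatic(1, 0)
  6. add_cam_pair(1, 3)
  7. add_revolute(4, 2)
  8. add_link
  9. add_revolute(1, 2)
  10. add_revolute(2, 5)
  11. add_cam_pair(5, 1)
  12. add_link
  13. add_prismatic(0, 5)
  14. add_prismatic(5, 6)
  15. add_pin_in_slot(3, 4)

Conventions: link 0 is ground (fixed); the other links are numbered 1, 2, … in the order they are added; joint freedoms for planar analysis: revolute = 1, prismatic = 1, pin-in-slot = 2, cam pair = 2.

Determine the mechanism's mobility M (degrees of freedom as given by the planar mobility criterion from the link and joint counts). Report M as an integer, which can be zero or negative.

link 0 = ground. State L|J1|J2 = 1|0|0
+link1  2|0|0
+link2  3|0|0
+link3  4|0|0
+link4  5|0|0
P(1,0) f=1→J1  5|1|0
C(1,3) f=2→J2  5|1|1
R(4,2) f=1→J1  5|2|1
+link5  6|2|1
R(1,2) f=1→J1  6|3|1
R(2,5) f=1→J1  6|4|1
C(5,1) f=2→J2  6|4|2
+link6  7|4|2
P(0,5) f=1→J1  7|5|2
P(5,6) f=1→J1  7|6|2
PS(3,4) f=2→J2  7|6|3
M = 3(7−1)−2·6−3 = 18−12−3 = 3

M = 3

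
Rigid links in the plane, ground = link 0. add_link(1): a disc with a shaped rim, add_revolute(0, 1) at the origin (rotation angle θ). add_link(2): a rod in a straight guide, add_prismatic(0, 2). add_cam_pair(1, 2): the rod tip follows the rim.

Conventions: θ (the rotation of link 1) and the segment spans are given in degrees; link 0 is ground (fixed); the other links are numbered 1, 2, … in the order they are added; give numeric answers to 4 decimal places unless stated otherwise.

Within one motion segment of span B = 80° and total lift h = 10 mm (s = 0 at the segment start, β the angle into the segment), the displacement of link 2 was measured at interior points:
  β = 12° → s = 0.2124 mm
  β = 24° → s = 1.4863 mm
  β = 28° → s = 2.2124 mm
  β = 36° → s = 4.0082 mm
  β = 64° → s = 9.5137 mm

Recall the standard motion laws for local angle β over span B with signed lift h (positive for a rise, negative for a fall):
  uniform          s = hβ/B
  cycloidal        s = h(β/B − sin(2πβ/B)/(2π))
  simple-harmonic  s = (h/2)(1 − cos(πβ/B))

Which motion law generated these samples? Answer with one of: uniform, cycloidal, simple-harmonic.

candidates at β/B = r: uniform s = h·r (linear in β); cycloidal s = h·(r − sin(2πr)/(2π)); simple-harmonic s = (h/2)(1 − cos(πr))
β=12°: printed 0.2124 | uniform 1.5000, cycloidal 0.2124, simple-harmonic 0.5450
β=24°: printed 1.4863 | uniform 3.0000, cycloidal 1.4863, simple-harmonic 2.0611
β=28°: printed 2.2124 | uniform 3.5000, cycloidal 2.2124, simple-harmonic 2.7300
β=36°: printed 4.0082 | uniform 4.5000, cycloidal 4.0082, simple-harmonic 4.2178
β=64°: printed 9.5137 | uniform 8.0000, cycloidal 9.5137, simple-harmonic 9.0451
only one law matches every sample → cycloidal

cycloidal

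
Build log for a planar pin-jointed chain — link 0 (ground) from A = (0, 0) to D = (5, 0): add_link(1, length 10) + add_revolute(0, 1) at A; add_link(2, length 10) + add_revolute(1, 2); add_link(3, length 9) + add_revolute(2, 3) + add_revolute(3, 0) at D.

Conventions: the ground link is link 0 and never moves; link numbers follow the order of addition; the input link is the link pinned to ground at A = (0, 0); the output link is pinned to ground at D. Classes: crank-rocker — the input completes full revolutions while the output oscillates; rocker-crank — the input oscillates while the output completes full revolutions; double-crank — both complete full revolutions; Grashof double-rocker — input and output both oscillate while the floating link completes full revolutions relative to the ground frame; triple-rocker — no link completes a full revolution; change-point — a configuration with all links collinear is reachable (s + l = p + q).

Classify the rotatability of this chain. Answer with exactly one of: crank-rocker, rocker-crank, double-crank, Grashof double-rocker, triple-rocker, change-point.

lengths: ground=5, input=10, coupler=10, output=9
sorted: s=5 (shortest), l=10 (longest), p+q=19
s + l = 15 vs p + q = 19
s + l < p + q (Grashof) with shortest = ground link → double-crank

double-crank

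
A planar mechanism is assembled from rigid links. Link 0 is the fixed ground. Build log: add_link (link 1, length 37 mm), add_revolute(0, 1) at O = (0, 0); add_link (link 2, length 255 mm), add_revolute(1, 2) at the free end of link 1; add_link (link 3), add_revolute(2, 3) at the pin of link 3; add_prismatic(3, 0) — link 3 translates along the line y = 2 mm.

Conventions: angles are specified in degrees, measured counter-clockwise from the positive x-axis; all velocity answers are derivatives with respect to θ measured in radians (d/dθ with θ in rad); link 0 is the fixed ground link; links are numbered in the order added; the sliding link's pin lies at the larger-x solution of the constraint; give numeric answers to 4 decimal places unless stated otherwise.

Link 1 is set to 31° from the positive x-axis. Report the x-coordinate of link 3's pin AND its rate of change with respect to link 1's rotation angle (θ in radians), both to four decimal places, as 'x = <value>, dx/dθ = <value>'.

geometry: r = 37 mm, L = 255 mm, e = 2 mm
crank pin P = (r cos θ, r sin θ) = (31.715190, 19.056409)
h = r sin θ − e = 19.056409 − 2 = 17.056409
x = r cos θ + √(L² − h²) = 31.715190 + 254.428927 = 286.144117
dx/dθ = −r sin θ − h·r cos θ/√(L² − h²) (θ in radians; h = 17.056409) = -21.182532

x = 286.1441, dx/dθ = -21.1825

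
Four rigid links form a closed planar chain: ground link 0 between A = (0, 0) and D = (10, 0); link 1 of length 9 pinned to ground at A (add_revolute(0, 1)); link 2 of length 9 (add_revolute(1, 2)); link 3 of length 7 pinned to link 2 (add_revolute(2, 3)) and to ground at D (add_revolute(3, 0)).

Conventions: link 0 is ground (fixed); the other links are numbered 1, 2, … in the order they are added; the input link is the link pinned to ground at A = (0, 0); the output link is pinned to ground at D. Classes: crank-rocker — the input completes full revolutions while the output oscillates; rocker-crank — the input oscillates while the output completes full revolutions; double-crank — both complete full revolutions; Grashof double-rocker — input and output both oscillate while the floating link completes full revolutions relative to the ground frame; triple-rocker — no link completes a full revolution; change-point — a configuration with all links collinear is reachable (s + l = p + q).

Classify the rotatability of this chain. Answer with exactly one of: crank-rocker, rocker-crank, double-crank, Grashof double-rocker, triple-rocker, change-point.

lengths: ground=10, input=9, coupler=9, output=7
sorted: s=7 (shortest), l=10 (longest), p+q=18
s + l = 17 vs p + q = 18
s + l < p + q (Grashof) with shortest = output link → rocker-crank

rocker-crank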